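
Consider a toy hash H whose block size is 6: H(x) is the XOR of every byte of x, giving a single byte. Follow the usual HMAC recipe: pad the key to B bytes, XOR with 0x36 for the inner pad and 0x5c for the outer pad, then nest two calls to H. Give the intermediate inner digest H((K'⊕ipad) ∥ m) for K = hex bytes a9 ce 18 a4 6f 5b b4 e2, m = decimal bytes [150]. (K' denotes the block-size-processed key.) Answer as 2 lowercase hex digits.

2f

Key hex bytes a9 ce 18 a4 6f 5b b4 e2 is 8 bytes > B = 6, so hash it first: H(key) = b9, then zero-pad to 6 bytes: K' = b9 00 00 00 00 00.
K' ⊕ ipad = 8f 36 36 36 36 36.
Inner input = 8f 36 36 36 36 36 ∥ 96.
Inner hash: XOR 8f⊕36⊕36⊕36⊕36⊕36⊕96 = 2f.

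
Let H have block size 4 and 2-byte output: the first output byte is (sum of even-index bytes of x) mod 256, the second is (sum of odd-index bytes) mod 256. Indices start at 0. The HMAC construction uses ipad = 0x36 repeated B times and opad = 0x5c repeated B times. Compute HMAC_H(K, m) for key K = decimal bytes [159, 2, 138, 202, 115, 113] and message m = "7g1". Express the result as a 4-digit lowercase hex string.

Key decimal bytes [159, 2, 138, 202, 115, 113] = 9f 02 8a ca 73 71 is 6 bytes > B = 4, so hash it first: H(key) = 9c 3d, then zero-pad to 4 bytes: K' = 9c 3d 00 00.
K' ⊕ ipad = aa 0b 36 36.  K' ⊕ opad = c0 61 5c 5c.
Inner input = (K'⊕ipad) ∥ m = aa 0b 36 36 ∥ 37 67 31.
Inner hash: even-index sum = 328 mod 256 = 72; odd-index sum = 168 mod 256 = 168 → 48 a8.
Outer input = (K'⊕opad) ∥ inner = c0 61 5c 5c ∥ 48 a8.
Outer hash (tag): even-index sum = 356 mod 256 = 100; odd-index sum = 357 mod 256 = 101 → 64 65.

6465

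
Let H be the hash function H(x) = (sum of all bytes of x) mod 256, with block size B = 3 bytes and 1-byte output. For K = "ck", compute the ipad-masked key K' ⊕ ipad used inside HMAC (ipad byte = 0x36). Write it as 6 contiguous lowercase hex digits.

Key "ck" = 63 6b is 2 bytes ≤ B = 3; zero-pad to 3 bytes: K' = 63 6b 00.
XOR each byte with 0x36: 63⊕36=55, 6b⊕36=5d, 00⊕36=36.

555d36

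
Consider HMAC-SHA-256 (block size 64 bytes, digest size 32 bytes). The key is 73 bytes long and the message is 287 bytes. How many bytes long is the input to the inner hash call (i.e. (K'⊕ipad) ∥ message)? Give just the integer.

351

Key is 73 > 64 bytes, so it is hashed to 32 bytes then zero-padded to 64: |K'| = 64.
Inner input = (K'⊕ipad) ∥ m → 64 + 287 = 351 bytes.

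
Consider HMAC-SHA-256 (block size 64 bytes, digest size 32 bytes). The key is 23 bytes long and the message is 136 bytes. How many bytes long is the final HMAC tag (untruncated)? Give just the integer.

32

The tag is one SHA-256 digest: 32 bytes.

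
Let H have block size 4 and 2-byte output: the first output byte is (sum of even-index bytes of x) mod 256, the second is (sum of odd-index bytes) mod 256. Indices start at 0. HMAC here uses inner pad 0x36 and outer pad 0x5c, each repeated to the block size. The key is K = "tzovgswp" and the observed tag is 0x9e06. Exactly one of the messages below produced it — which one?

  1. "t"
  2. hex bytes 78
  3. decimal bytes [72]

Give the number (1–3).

2

Key "tzovgswp" = 74 7a 6f 76 67 73 77 70 is 8 bytes > B = 4, so hash it first: H(key) = c1 d3, then zero-pad to 4 bytes: K' = c1 d3 00 00.
K' ⊕ ipad = f7 e5 36 36; K' ⊕ opad = 9d 8f 5c 5c.
m1: inner = H(f7 e5 36 36 74) = a1 1b; tag = H(9d 8f 5c 5c a1 1b) = 9a06
m2: inner = H(f7 e5 36 36 78) = a5 1b; tag = H(9d 8f 5c 5c a5 1b) = 9e06 ← matches
m3: inner = H(f7 e5 36 36 48) = 75 1b; tag = H(9d 8f 5c 5c 75 1b) = 6e06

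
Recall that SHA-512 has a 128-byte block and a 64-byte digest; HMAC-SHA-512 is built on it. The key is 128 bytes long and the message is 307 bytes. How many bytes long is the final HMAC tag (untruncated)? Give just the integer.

64

The tag is one SHA-512 digest: 64 bytes.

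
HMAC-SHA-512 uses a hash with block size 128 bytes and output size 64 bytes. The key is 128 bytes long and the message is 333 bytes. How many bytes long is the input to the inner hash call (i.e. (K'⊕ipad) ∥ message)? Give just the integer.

Key is 128 ≤ 128 bytes, zero-padded: |K'| = 128.
Inner input = (K'⊕ipad) ∥ m → 128 + 333 = 461 bytes.

461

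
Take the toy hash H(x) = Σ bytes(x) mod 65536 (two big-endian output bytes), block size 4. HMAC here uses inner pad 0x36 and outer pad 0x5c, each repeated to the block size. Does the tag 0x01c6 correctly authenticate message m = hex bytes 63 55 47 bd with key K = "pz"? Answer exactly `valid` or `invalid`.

Key "pz" = 70 7a is 2 bytes ≤ B = 4; zero-pad to 4 bytes: K' = 70 7a 00 00.
K' ⊕ ipad = 46 4c 36 36; K' ⊕ opad = 2c 26 5c 5c.
Inner hash: sum = 70+76+54+54+99+85+71+189 = 698 → 02 ba.
Outer hash (recomputed tag): sum = 44+38+92+92+2+186 = 454 → 01 c6.
Recomputed tag = 01c6; claimed = 01c6 → match.

valid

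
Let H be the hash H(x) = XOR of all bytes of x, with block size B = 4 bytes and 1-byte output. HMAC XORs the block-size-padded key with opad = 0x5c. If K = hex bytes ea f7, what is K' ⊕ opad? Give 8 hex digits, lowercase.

Key hex bytes ea f7 is 2 bytes ≤ B = 4; zero-pad to 4 bytes: K' = ea f7 00 00.
XOR each byte with 0x5c: ea⊕5c=b6, f7⊕5c=ab, 00⊕5c=5c, 00⊕5c=5c.

b6ab5c5c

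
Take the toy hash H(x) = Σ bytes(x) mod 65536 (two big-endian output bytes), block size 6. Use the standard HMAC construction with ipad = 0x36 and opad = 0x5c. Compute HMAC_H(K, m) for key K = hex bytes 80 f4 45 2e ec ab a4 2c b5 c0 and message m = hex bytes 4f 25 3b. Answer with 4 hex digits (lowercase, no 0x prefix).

0319

Key hex bytes 80 f4 45 2e ec ab a4 2c b5 c0 is 10 bytes > B = 6, so hash it first: H(key) = 05 c3, then zero-pad to 6 bytes: K' = 05 c3 00 00 00 00.
K' ⊕ ipad = 33 f5 36 36 36 36.  K' ⊕ opad = 59 9f 5c 5c 5c 5c.
Inner input = (K'⊕ipad) ∥ m = 33 f5 36 36 36 36 ∥ 4f 25 3b.
Inner hash: sum = 51+245+54+54+54+54+79+37+59 = 687 → 02 af.
Outer input = (K'⊕opad) ∥ inner = 59 9f 5c 5c 5c 5c ∥ 02 af.
Outer hash (tag): sum = 89+159+92+92+92+92+2+175 = 793 → 03 19.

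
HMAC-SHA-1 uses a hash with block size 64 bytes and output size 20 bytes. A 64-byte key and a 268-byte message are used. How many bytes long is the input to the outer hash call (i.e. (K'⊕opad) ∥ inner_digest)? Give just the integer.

84

Key is 64 ≤ 64 bytes, zero-padded: |K'| = 64.
Outer input = (K'⊕opad) ∥ H(inner) → 64 + 20 = 84 bytes.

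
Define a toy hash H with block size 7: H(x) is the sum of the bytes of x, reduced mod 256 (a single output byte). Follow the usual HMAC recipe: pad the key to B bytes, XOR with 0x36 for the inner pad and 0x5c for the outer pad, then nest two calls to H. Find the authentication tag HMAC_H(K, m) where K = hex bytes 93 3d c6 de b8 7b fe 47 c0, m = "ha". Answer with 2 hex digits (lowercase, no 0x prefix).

bf

Key hex bytes 93 3d c6 de b8 7b fe 47 c0 is 9 bytes > B = 7, so hash it first: H(key) = ac, then zero-pad to 7 bytes: K' = ac 00 00 00 00 00 00.
K' ⊕ ipad = 9a 36 36 36 36 36 36.  K' ⊕ opad = f0 5c 5c 5c 5c 5c 5c.
Inner input = (K'⊕ipad) ∥ m = 9a 36 36 36 36 36 36 ∥ 68 61.
Inner hash: sum = 154+54+54+54+54+54+54+104+97 = 679; mod 256 = 167 → a7.
Outer input = (K'⊕opad) ∥ inner = f0 5c 5c 5c 5c 5c 5c ∥ a7.
Outer hash (tag): sum = 240+92+92+92+92+92+92+167 = 959; mod 256 = 191 → bf.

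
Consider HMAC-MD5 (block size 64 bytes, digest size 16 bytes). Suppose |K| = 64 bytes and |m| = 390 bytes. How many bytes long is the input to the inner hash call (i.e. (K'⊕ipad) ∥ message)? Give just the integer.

Key is 64 ≤ 64 bytes, zero-padded: |K'| = 64.
Inner input = (K'⊕ipad) ∥ m → 64 + 390 = 454 bytes.

454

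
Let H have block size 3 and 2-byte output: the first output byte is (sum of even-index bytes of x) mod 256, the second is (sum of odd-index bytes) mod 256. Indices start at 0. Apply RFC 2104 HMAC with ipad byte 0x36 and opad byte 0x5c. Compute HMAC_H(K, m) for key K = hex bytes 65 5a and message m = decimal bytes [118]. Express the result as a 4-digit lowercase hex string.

778f

Key hex bytes 65 5a is 2 bytes ≤ B = 3; zero-pad to 3 bytes: K' = 65 5a 00.
K' ⊕ ipad = 53 6c 36.  K' ⊕ opad = 39 06 5c.
Inner input = (K'⊕ipad) ∥ m = 53 6c 36 ∥ 76.
Inner hash: even-index sum = 137 mod 256 = 137; odd-index sum = 226 mod 256 = 226 → 89 e2.
Outer input = (K'⊕opad) ∥ inner = 39 06 5c ∥ 89 e2.
Outer hash (tag): even-index sum = 375 mod 256 = 119; odd-index sum = 143 mod 256 = 143 → 77 8f.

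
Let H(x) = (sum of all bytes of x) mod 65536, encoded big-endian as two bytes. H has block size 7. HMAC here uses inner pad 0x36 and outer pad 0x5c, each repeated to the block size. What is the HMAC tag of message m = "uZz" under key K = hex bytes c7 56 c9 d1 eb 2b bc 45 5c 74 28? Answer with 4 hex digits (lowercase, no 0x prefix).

Key hex bytes c7 56 c9 d1 eb 2b bc 45 5c 74 28 is 11 bytes > B = 7, so hash it first: H(key) = 05 c6, then zero-pad to 7 bytes: K' = 05 c6 00 00 00 00 00.
K' ⊕ ipad = 33 f0 36 36 36 36 36.  K' ⊕ opad = 59 9a 5c 5c 5c 5c 5c.
Inner input = (K'⊕ipad) ∥ m = 33 f0 36 36 36 36 36 ∥ 75 5a 7a.
Inner hash: sum = 51+240+54+54+54+54+54+117+90+122 = 890 → 03 7a.
Outer input = (K'⊕opad) ∥ inner = 59 9a 5c 5c 5c 5c 5c ∥ 03 7a.
Outer hash (tag): sum = 89+154+92+92+92+92+92+3+122 = 828 → 03 3c.

033c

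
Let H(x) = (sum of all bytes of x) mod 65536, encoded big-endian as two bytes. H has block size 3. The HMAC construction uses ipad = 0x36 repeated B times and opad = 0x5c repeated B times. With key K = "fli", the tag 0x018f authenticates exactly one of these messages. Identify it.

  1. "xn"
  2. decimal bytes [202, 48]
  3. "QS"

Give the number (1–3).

Key "fli" = 66 6c 69 is exactly B = 3 bytes: K' = 66 6c 69.
K' ⊕ ipad = 50 5a 5f; K' ⊕ opad = 3a 30 35.
m1: inner = H(50 5a 5f 78 6e) = 01 ef; tag = H(3a 30 35 01 ef) = 018f ← matches
m2: inner = H(50 5a 5f ca 30) = 02 03; tag = H(3a 30 35 02 03) = 00a4
m3: inner = H(50 5a 5f 51 53) = 01 ad; tag = H(3a 30 35 01 ad) = 014d

1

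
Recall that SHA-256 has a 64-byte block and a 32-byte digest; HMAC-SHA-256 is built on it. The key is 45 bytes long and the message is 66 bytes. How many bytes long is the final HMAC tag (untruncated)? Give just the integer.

The tag is one SHA-256 digest: 32 bytes.

32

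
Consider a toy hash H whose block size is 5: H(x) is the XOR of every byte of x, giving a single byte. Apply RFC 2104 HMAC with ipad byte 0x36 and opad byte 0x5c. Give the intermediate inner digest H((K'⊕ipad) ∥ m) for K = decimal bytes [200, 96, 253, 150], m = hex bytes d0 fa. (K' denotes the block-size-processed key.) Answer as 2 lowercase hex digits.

Key decimal bytes [200, 96, 253, 150] = c8 60 fd 96 is 4 bytes ≤ B = 5; zero-pad to 5 bytes: K' = c8 60 fd 96 00.
K' ⊕ ipad = fe 56 cb a0 36.
Inner input = fe 56 cb a0 36 ∥ d0 fa.
Inner hash: XOR fe⊕56⊕cb⊕a0⊕36⊕d0⊕fa = df.

df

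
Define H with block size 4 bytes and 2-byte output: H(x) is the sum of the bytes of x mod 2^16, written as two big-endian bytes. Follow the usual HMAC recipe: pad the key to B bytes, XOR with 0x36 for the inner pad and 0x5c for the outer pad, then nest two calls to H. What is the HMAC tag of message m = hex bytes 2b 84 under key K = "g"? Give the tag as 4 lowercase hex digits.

01f2

Key "g" = 67 is 1 byte ≤ B = 4; zero-pad to 4 bytes: K' = 67 00 00 00.
K' ⊕ ipad = 51 36 36 36.  K' ⊕ opad = 3b 5c 5c 5c.
Inner input = (K'⊕ipad) ∥ m = 51 36 36 36 ∥ 2b 84.
Inner hash: sum = 81+54+54+54+43+132 = 418 → 01 a2.
Outer input = (K'⊕opad) ∥ inner = 3b 5c 5c 5c ∥ 01 a2.
Outer hash (tag): sum = 59+92+92+92+1+162 = 498 → 01 f2.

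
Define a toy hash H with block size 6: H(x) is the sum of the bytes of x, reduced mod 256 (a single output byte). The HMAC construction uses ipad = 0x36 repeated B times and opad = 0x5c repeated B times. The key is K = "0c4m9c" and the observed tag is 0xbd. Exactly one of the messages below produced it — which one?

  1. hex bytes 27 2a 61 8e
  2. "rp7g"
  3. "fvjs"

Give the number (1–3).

3

Key "0c4m9c" = 30 63 34 6d 39 63 is exactly B = 6 bytes: K' = 30 63 34 6d 39 63.
K' ⊕ ipad = 06 55 02 5b 0f 55; K' ⊕ opad = 6c 3f 68 31 65 3f.
m1: inner = H(06 55 02 5b 0f 55 27 2a 61 8e) = 5c; tag = H(6c 3f 68 31 65 3f 5c) = 44
m2: inner = H(06 55 02 5b 0f 55 72 70 37 67) = 9c; tag = H(6c 3f 68 31 65 3f 9c) = 84
m3: inner = H(06 55 02 5b 0f 55 66 76 6a 73) = d5; tag = H(6c 3f 68 31 65 3f d5) = bd ← matches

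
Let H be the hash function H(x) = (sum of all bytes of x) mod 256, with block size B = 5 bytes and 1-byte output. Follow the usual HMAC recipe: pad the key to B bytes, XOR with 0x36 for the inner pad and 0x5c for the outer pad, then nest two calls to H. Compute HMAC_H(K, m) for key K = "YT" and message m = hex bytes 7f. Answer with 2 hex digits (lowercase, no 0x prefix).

Key "YT" = 59 54 is 2 bytes ≤ B = 5; zero-pad to 5 bytes: K' = 59 54 00 00 00.
K' ⊕ ipad = 6f 62 36 36 36.  K' ⊕ opad = 05 08 5c 5c 5c.
Inner input = (K'⊕ipad) ∥ m = 6f 62 36 36 36 ∥ 7f.
Inner hash: sum = 111+98+54+54+54+127 = 498; mod 256 = 242 → f2.
Outer input = (K'⊕opad) ∥ inner = 05 08 5c 5c 5c ∥ f2.
Outer hash (tag): sum = 5+8+92+92+92+242 = 531; mod 256 = 19 → 13.

13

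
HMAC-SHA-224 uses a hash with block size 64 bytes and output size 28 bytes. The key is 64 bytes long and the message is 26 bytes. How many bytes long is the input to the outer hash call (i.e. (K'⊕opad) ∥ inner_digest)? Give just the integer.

Key is 64 ≤ 64 bytes, zero-padded: |K'| = 64.
Outer input = (K'⊕opad) ∥ H(inner) → 64 + 28 = 92 bytes.

92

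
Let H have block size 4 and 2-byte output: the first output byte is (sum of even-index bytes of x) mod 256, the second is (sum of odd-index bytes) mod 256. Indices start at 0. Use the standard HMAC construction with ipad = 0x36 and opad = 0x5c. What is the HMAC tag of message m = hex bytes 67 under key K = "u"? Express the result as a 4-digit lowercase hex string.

Key "u" = 75 is 1 byte ≤ B = 4; zero-pad to 4 bytes: K' = 75 00 00 00.
K' ⊕ ipad = 43 36 36 36.  K' ⊕ opad = 29 5c 5c 5c.
Inner input = (K'⊕ipad) ∥ m = 43 36 36 36 ∥ 67.
Inner hash: even-index sum = 224 mod 256 = 224; odd-index sum = 108 mod 256 = 108 → e0 6c.
Outer input = (K'⊕opad) ∥ inner = 29 5c 5c 5c ∥ e0 6c.
Outer hash (tag): even-index sum = 357 mod 256 = 101; odd-index sum = 292 mod 256 = 36 → 65 24.

6524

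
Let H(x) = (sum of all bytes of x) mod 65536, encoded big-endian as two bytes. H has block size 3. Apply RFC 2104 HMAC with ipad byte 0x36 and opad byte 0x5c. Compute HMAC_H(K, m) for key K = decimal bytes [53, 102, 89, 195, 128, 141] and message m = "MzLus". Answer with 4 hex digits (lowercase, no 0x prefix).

Key decimal bytes [53, 102, 89, 195, 128, 141] = 35 66 59 c3 80 8d is 6 bytes > B = 3, so hash it first: H(key) = 02 c4, then zero-pad to 3 bytes: K' = 02 c4 00.
K' ⊕ ipad = 34 f2 36.  K' ⊕ opad = 5e 98 5c.
Inner input = (K'⊕ipad) ∥ m = 34 f2 36 ∥ 4d 7a 4c 75 73.
Inner hash: sum = 52+242+54+77+122+76+117+115 = 855 → 03 57.
Outer input = (K'⊕opad) ∥ inner = 5e 98 5c ∥ 03 57.
Outer hash (tag): sum = 94+152+92+3+87 = 428 → 01 ac.

01ac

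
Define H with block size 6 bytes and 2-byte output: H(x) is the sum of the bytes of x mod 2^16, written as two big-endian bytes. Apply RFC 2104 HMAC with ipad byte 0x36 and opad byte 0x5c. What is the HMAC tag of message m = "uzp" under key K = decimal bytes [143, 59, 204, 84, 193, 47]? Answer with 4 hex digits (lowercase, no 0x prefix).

Key decimal bytes [143, 59, 204, 84, 193, 47] = 8f 3b cc 54 c1 2f is exactly B = 6 bytes: K' = 8f 3b cc 54 c1 2f.
K' ⊕ ipad = b9 0d fa 62 f7 19.  K' ⊕ opad = d3 67 90 08 9d 73.
Inner input = (K'⊕ipad) ∥ m = b9 0d fa 62 f7 19 ∥ 75 7a 70.
Inner hash: sum = 185+13+250+98+247+25+117+122+112 = 1169 → 04 91.
Outer input = (K'⊕opad) ∥ inner = d3 67 90 08 9d 73 ∥ 04 91.
Outer hash (tag): sum = 211+103+144+8+157+115+4+145 = 887 → 03 77.

0377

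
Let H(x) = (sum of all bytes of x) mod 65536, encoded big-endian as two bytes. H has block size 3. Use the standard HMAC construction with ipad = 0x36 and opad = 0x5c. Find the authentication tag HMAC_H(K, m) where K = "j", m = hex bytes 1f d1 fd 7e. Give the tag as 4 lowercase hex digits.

Key "j" = 6a is 1 byte ≤ B = 3; zero-pad to 3 bytes: K' = 6a 00 00.
K' ⊕ ipad = 5c 36 36.  K' ⊕ opad = 36 5c 5c.
Inner input = (K'⊕ipad) ∥ m = 5c 36 36 ∥ 1f d1 fd 7e.
Inner hash: sum = 92+54+54+31+209+253+126 = 819 → 03 33.
Outer input = (K'⊕opad) ∥ inner = 36 5c 5c ∥ 03 33.
Outer hash (tag): sum = 54+92+92+3+51 = 292 → 01 24.

0124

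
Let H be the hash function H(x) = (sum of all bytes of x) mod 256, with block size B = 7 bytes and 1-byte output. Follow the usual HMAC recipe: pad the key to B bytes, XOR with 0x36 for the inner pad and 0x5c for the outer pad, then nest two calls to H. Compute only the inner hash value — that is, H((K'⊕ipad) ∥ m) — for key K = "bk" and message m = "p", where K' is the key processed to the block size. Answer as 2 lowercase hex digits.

Key "bk" = 62 6b is 2 bytes ≤ B = 7; zero-pad to 7 bytes: K' = 62 6b 00 00 00 00 00.
K' ⊕ ipad = 54 5d 36 36 36 36 36.
Inner input = 54 5d 36 36 36 36 36 ∥ 70.
Inner hash: sum = 84+93+54+54+54+54+54+112 = 559; mod 256 = 47 → 2f.

2f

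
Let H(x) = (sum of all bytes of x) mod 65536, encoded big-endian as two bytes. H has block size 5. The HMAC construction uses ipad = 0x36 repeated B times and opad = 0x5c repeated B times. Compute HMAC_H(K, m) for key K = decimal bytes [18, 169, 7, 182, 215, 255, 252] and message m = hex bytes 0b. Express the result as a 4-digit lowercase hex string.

Key decimal bytes [18, 169, 7, 182, 215, 255, 252] = 12 a9 07 b6 d7 ff fc is 7 bytes > B = 5, so hash it first: H(key) = 04 4a, then zero-pad to 5 bytes: K' = 04 4a 00 00 00.
K' ⊕ ipad = 32 7c 36 36 36.  K' ⊕ opad = 58 16 5c 5c 5c.
Inner input = (K'⊕ipad) ∥ m = 32 7c 36 36 36 ∥ 0b.
Inner hash: sum = 50+124+54+54+54+11 = 347 → 01 5b.
Outer input = (K'⊕opad) ∥ inner = 58 16 5c 5c 5c ∥ 01 5b.
Outer hash (tag): sum = 88+22+92+92+92+1+91 = 478 → 01 de.

01de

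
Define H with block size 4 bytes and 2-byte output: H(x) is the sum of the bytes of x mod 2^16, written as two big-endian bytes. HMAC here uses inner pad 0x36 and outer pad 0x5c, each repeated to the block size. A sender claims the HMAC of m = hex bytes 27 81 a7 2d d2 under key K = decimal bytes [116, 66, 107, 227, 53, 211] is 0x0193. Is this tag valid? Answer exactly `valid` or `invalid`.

valid

Key decimal bytes [116, 66, 107, 227, 53, 211] = 74 42 6b e3 35 d3 is 6 bytes > B = 4, so hash it first: H(key) = 03 0c, then zero-pad to 4 bytes: K' = 03 0c 00 00.
K' ⊕ ipad = 35 3a 36 36; K' ⊕ opad = 5f 50 5c 5c.
Inner hash: sum = 53+58+54+54+39+129+167+45+210 = 809 → 03 29.
Outer hash (recomputed tag): sum = 95+80+92+92+3+41 = 403 → 01 93.
Recomputed tag = 0193; claimed = 0193 → match.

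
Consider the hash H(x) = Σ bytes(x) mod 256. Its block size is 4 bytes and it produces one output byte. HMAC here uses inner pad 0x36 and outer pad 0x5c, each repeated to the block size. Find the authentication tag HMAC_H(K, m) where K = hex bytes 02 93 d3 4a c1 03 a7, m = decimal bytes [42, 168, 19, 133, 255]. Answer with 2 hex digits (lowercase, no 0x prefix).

Key hex bytes 02 93 d3 4a c1 03 a7 is 7 bytes > B = 4, so hash it first: H(key) = 1d, then zero-pad to 4 bytes: K' = 1d 00 00 00.
K' ⊕ ipad = 2b 36 36 36.  K' ⊕ opad = 41 5c 5c 5c.
Inner input = (K'⊕ipad) ∥ m = 2b 36 36 36 ∥ 2a a8 13 85 ff.
Inner hash: sum = 43+54+54+54+42+168+19+133+255 = 822; mod 256 = 54 → 36.
Outer input = (K'⊕opad) ∥ inner = 41 5c 5c 5c ∥ 36.
Outer hash (tag): sum = 65+92+92+92+54 = 395; mod 256 = 139 → 8b.

8b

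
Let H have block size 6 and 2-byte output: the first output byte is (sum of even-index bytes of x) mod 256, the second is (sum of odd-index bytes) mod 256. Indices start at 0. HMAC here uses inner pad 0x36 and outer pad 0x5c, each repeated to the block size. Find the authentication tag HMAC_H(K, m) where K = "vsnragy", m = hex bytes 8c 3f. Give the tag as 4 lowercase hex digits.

1aed

Key "vsnragy" = 76 73 6e 72 61 67 79 is 7 bytes > B = 6, so hash it first: H(key) = be 4c, then zero-pad to 6 bytes: K' = be 4c 00 00 00 00.
K' ⊕ ipad = 88 7a 36 36 36 36.  K' ⊕ opad = e2 10 5c 5c 5c 5c.
Inner input = (K'⊕ipad) ∥ m = 88 7a 36 36 36 36 ∥ 8c 3f.
Inner hash: even-index sum = 384 mod 256 = 128; odd-index sum = 293 mod 256 = 37 → 80 25.
Outer input = (K'⊕opad) ∥ inner = e2 10 5c 5c 5c 5c ∥ 80 25.
Outer hash (tag): even-index sum = 538 mod 256 = 26; odd-index sum = 237 mod 256 = 237 → 1a ed.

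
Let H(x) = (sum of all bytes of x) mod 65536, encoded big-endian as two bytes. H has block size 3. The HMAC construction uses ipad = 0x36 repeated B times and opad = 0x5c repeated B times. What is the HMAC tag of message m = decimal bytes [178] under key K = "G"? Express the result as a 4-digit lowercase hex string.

Key "G" = 47 is 1 byte ≤ B = 3; zero-pad to 3 bytes: K' = 47 00 00.
K' ⊕ ipad = 71 36 36.  K' ⊕ opad = 1b 5c 5c.
Inner input = (K'⊕ipad) ∥ m = 71 36 36 ∥ b2.
Inner hash: sum = 113+54+54+178 = 399 → 01 8f.
Outer input = (K'⊕opad) ∥ inner = 1b 5c 5c ∥ 01 8f.
Outer hash (tag): sum = 27+92+92+1+143 = 355 → 01 63.

0163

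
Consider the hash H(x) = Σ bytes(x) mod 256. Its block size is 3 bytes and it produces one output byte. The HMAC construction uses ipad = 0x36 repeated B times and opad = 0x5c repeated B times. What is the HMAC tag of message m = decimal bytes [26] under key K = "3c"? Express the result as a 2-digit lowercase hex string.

Key "3c" = 33 63 is 2 bytes ≤ B = 3; zero-pad to 3 bytes: K' = 33 63 00.
K' ⊕ ipad = 05 55 36.  K' ⊕ opad = 6f 3f 5c.
Inner input = (K'⊕ipad) ∥ m = 05 55 36 ∥ 1a.
Inner hash: sum = 5+85+54+26 = 170 → aa.
Outer input = (K'⊕opad) ∥ inner = 6f 3f 5c ∥ aa.
Outer hash (tag): sum = 111+63+92+170 = 436; mod 256 = 180 → b4.

b4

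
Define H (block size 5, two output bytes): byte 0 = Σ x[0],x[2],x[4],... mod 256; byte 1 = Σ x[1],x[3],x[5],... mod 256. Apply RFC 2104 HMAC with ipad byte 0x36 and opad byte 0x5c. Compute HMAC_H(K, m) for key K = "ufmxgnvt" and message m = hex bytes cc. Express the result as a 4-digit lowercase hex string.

Key "ufmxgnvt" = 75 66 6d 78 67 6e 76 74 is 8 bytes > B = 5, so hash it first: H(key) = bf c0, then zero-pad to 5 bytes: K' = bf c0 00 00 00.
K' ⊕ ipad = 89 f6 36 36 36.  K' ⊕ opad = e3 9c 5c 5c 5c.
Inner input = (K'⊕ipad) ∥ m = 89 f6 36 36 36 ∥ cc.
Inner hash: even-index sum = 245 mod 256 = 245; odd-index sum = 504 mod 256 = 248 → f5 f8.
Outer input = (K'⊕opad) ∥ inner = e3 9c 5c 5c 5c ∥ f5 f8.
Outer hash (tag): even-index sum = 659 mod 256 = 147; odd-index sum = 493 mod 256 = 237 → 93 ed.

93ed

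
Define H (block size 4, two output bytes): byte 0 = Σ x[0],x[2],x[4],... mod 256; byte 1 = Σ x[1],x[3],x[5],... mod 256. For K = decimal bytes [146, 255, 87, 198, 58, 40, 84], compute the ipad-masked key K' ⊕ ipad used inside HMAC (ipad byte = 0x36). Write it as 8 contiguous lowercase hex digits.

Key decimal bytes [146, 255, 87, 198, 58, 40, 84] = 92 ff 57 c6 3a 28 54 is 7 bytes > B = 4, so hash it first: H(key) = 77 ed, then zero-pad to 4 bytes: K' = 77 ed 00 00.
XOR each byte with 0x36: 77⊕36=41, ed⊕36=db, 00⊕36=36, 00⊕36=36.

41db3636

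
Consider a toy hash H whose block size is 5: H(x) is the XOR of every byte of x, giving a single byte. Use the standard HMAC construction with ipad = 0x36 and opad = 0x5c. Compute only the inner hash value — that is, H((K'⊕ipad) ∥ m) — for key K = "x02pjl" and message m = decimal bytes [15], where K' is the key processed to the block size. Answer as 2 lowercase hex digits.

35

Key "x02pjl" = 78 30 32 70 6a 6c is 6 bytes > B = 5, so hash it first: H(key) = 0c, then zero-pad to 5 bytes: K' = 0c 00 00 00 00.
K' ⊕ ipad = 3a 36 36 36 36.
Inner input = 3a 36 36 36 36 ∥ 0f.
Inner hash: XOR 3a⊕36⊕36⊕36⊕36⊕0f = 35.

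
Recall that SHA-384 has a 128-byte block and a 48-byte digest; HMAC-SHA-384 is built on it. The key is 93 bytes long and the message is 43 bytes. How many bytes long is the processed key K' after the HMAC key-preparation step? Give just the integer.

128

Key is 93 ≤ 128 bytes, zero-padded: |K'| = 128.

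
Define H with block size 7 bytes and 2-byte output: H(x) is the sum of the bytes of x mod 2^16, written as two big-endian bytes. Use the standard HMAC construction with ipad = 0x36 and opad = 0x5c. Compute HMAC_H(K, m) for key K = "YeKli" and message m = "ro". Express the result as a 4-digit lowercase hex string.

01ba

Key "YeKli" = 59 65 4b 6c 69 is 5 bytes ≤ B = 7; zero-pad to 7 bytes: K' = 59 65 4b 6c 69 00 00.
K' ⊕ ipad = 6f 53 7d 5a 5f 36 36.  K' ⊕ opad = 05 39 17 30 35 5c 5c.
Inner input = (K'⊕ipad) ∥ m = 6f 53 7d 5a 5f 36 36 ∥ 72 6f.
Inner hash: sum = 111+83+125+90+95+54+54+114+111 = 837 → 03 45.
Outer input = (K'⊕opad) ∥ inner = 05 39 17 30 35 5c 5c ∥ 03 45.
Outer hash (tag): sum = 5+57+23+48+53+92+92+3+69 = 442 → 01 ba.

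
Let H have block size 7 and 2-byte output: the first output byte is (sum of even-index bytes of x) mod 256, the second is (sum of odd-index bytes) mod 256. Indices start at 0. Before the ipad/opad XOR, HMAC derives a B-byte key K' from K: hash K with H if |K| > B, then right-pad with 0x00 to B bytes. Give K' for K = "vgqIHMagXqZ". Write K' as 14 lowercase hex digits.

|K| = 11 > B = 7, so first hash the key.
H(K): even-index sum = 578 mod 256 = 66; odd-index sum = 469 mod 256 = 213 → 42 d5.
Zero-pad H(K) = 42 d5 to 7 bytes: K' = 42 d5 00 00 00 00 00.

42d50000000000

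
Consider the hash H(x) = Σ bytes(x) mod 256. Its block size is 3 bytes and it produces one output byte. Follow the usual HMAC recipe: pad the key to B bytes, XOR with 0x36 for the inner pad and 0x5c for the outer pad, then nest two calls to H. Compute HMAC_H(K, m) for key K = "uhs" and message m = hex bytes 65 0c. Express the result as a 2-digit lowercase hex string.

e3

Key "uhs" = 75 68 73 is exactly B = 3 bytes: K' = 75 68 73.
K' ⊕ ipad = 43 5e 45.  K' ⊕ opad = 29 34 2f.
Inner input = (K'⊕ipad) ∥ m = 43 5e 45 ∥ 65 0c.
Inner hash: sum = 67+94+69+101+12 = 343; mod 256 = 87 → 57.
Outer input = (K'⊕opad) ∥ inner = 29 34 2f ∥ 57.
Outer hash (tag): sum = 41+52+47+87 = 227 → e3.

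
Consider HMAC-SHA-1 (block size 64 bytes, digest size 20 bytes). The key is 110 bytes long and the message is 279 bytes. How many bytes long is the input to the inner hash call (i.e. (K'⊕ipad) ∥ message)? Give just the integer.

Key is 110 > 64 bytes, so it is hashed to 20 bytes then zero-padded to 64: |K'| = 64.
Inner input = (K'⊕ipad) ∥ m → 64 + 279 = 343 bytes.

343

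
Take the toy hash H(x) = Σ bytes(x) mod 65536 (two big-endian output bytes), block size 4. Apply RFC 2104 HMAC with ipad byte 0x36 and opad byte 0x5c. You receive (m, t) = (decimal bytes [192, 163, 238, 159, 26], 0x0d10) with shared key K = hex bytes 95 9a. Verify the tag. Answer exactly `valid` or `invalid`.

invalid

Key hex bytes 95 9a is 2 bytes ≤ B = 4; zero-pad to 4 bytes: K' = 95 9a 00 00.
K' ⊕ ipad = a3 ac 36 36; K' ⊕ opad = c9 c6 5c 5c.
Inner hash: sum = 163+172+54+54+192+163+238+159+26 = 1221 → 04 c5.
Outer hash (recomputed tag): sum = 201+198+92+92+4+197 = 784 → 03 10.
Recomputed tag = 0310; claimed = 0d10 → mismatch.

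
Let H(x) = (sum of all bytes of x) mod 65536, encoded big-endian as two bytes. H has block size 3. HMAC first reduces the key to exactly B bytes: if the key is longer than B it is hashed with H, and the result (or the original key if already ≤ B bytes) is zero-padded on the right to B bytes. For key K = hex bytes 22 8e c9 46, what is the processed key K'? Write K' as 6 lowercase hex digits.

01bf00

|K| = 4 > B = 3, so first hash the key.
H(K): sum = 34+142+201+70 = 447 → 01 bf.
Zero-pad H(K) = 01 bf to 3 bytes: K' = 01 bf 00.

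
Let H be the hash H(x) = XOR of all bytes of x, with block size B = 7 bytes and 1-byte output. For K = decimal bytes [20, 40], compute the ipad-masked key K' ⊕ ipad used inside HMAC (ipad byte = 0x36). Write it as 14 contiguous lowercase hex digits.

221e3636363636

Key decimal bytes [20, 40] = 14 28 is 2 bytes ≤ B = 7; zero-pad to 7 bytes: K' = 14 28 00 00 00 00 00.
XOR each byte with 0x36: 14⊕36=22, 28⊕36=1e, 00⊕36=36, 00⊕36=36, 00⊕36=36, 00⊕36=36, 00⊕36=36.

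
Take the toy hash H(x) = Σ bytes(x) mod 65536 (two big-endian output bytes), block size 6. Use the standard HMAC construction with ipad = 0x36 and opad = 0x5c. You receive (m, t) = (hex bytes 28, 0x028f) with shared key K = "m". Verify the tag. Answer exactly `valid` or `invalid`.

Key "m" = 6d is 1 byte ≤ B = 6; zero-pad to 6 bytes: K' = 6d 00 00 00 00 00.
K' ⊕ ipad = 5b 36 36 36 36 36; K' ⊕ opad = 31 5c 5c 5c 5c 5c.
Inner hash: sum = 91+54+54+54+54+54+40 = 401 → 01 91.
Outer hash (recomputed tag): sum = 49+92+92+92+92+92+1+145 = 655 → 02 8f.
Recomputed tag = 028f; claimed = 028f → match.

valid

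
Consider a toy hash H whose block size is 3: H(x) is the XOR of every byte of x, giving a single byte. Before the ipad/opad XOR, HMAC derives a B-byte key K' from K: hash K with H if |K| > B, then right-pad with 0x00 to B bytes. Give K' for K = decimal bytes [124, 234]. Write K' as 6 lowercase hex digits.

7cea00

Key decimal bytes [124, 234] = 7c ea is 2 bytes ≤ B = 3; zero-pad to 3 bytes: K' = 7c ea 00.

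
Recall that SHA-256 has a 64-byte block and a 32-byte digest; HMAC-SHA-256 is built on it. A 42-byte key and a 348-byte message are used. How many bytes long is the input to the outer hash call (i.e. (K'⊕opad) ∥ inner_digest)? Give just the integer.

96

Key is 42 ≤ 64 bytes, zero-padded: |K'| = 64.
Outer input = (K'⊕opad) ∥ H(inner) → 64 + 32 = 96 bytes.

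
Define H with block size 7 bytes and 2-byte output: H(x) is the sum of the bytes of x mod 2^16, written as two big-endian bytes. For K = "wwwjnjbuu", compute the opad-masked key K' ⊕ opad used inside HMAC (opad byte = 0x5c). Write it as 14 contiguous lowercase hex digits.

5faf5c5c5c5c5c

Key "wwwjnjbuu" = 77 77 77 6a 6e 6a 62 75 75 is 9 bytes > B = 7, so hash it first: H(key) = 03 f3, then zero-pad to 7 bytes: K' = 03 f3 00 00 00 00 00.
XOR each byte with 0x5c: 03⊕5c=5f, f3⊕5c=af, 00⊕5c=5c, 00⊕5c=5c, 00⊕5c=5c, 00⊕5c=5c, 00⊕5c=5c.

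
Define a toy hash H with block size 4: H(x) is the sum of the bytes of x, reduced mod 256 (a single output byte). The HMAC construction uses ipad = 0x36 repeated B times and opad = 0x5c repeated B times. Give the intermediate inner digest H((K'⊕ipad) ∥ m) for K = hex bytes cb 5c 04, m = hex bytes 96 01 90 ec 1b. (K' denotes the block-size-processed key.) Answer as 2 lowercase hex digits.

Key hex bytes cb 5c 04 is 3 bytes ≤ B = 4; zero-pad to 4 bytes: K' = cb 5c 04 00.
K' ⊕ ipad = fd 6a 32 36.
Inner input = fd 6a 32 36 ∥ 96 01 90 ec 1b.
Inner hash: sum = 253+106+50+54+150+1+144+236+27 = 1021; mod 256 = 253 → fd.

fd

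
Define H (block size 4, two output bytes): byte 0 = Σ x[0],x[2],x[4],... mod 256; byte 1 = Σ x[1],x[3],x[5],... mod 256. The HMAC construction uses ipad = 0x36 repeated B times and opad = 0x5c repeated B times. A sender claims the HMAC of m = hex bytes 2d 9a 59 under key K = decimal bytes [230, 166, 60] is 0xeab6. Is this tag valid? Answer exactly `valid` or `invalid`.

Key decimal bytes [230, 166, 60] = e6 a6 3c is 3 bytes ≤ B = 4; zero-pad to 4 bytes: K' = e6 a6 3c 00.
K' ⊕ ipad = d0 90 0a 36; K' ⊕ opad = ba fa 60 5c.
Inner hash: even-index sum = 352 mod 256 = 96; odd-index sum = 352 mod 256 = 96 → 60 60.
Outer hash (recomputed tag): even-index sum = 378 mod 256 = 122; odd-index sum = 438 mod 256 = 182 → 7a b6.
Recomputed tag = 7ab6; claimed = eab6 → mismatch.

invalid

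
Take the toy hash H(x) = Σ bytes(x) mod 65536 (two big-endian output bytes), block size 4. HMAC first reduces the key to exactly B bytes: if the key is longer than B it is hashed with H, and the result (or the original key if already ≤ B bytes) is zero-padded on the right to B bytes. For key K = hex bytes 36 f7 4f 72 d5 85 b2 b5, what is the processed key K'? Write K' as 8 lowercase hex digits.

|K| = 8 > B = 4, so first hash the key.
H(K): sum = 54+247+79+114+213+133+178+181 = 1199 → 04 af.
Zero-pad H(K) = 04 af to 4 bytes: K' = 04 af 00 00.

04af0000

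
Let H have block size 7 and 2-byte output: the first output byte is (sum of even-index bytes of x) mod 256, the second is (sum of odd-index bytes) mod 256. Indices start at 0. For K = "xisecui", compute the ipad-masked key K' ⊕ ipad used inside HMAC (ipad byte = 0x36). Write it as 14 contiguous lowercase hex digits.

Key "xisecui" = 78 69 73 65 63 75 69 is exactly B = 7 bytes: K' = 78 69 73 65 63 75 69.
XOR each byte with 0x36: 78⊕36=4e, 69⊕36=5f, 73⊕36=45, 65⊕36=53, 63⊕36=55, 75⊕36=43, 69⊕36=5f.

4e5f455355435f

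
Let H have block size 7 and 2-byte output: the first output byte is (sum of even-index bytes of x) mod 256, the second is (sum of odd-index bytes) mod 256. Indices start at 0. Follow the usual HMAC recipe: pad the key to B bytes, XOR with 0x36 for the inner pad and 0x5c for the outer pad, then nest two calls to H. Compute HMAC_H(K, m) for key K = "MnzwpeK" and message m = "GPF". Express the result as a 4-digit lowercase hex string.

f370

Key "MnzwpeK" = 4d 6e 7a 77 70 65 4b is exactly B = 7 bytes: K' = 4d 6e 7a 77 70 65 4b.
K' ⊕ ipad = 7b 58 4c 41 46 53 7d.  K' ⊕ opad = 11 32 26 2b 2c 39 17.
Inner input = (K'⊕ipad) ∥ m = 7b 58 4c 41 46 53 7d ∥ 47 50 46.
Inner hash: even-index sum = 474 mod 256 = 218; odd-index sum = 377 mod 256 = 121 → da 79.
Outer input = (K'⊕opad) ∥ inner = 11 32 26 2b 2c 39 17 ∥ da 79.
Outer hash (tag): even-index sum = 243 mod 256 = 243; odd-index sum = 368 mod 256 = 112 → f3 70.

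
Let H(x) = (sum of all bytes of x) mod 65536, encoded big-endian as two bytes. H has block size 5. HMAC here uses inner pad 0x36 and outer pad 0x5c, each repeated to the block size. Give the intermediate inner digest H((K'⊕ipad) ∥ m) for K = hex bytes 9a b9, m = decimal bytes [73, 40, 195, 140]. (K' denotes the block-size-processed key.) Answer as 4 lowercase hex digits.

039d

Key hex bytes 9a b9 is 2 bytes ≤ B = 5; zero-pad to 5 bytes: K' = 9a b9 00 00 00.
K' ⊕ ipad = ac 8f 36 36 36.
Inner input = ac 8f 36 36 36 ∥ 49 28 c3 8c.
Inner hash: sum = 172+143+54+54+54+73+40+195+140 = 925 → 03 9d.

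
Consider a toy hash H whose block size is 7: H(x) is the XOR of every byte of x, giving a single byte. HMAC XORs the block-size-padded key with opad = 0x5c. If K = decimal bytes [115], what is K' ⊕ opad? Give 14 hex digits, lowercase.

Key decimal bytes [115] = 73 is 1 byte ≤ B = 7; zero-pad to 7 bytes: K' = 73 00 00 00 00 00 00.
XOR each byte with 0x5c: 73⊕5c=2f, 00⊕5c=5c, 00⊕5c=5c, 00⊕5c=5c, 00⊕5c=5c, 00⊕5c=5c, 00⊕5c=5c.

2f5c5c5c5c5c5c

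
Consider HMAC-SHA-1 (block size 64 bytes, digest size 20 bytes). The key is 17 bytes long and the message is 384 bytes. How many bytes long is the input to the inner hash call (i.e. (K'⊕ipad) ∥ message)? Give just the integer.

448

Key is 17 ≤ 64 bytes, zero-padded: |K'| = 64.
Inner input = (K'⊕ipad) ∥ m → 64 + 384 = 448 bytes.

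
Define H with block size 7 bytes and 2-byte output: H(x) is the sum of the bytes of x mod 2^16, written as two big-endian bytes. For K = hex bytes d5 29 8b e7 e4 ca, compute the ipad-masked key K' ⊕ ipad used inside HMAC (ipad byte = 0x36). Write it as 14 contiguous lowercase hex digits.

e31fbdd1d2fc36

Key hex bytes d5 29 8b e7 e4 ca is 6 bytes ≤ B = 7; zero-pad to 7 bytes: K' = d5 29 8b e7 e4 ca 00.
XOR each byte with 0x36: d5⊕36=e3, 29⊕36=1f, 8b⊕36=bd, e7⊕36=d1, e4⊕36=d2, ca⊕36=fc, 00⊕36=36.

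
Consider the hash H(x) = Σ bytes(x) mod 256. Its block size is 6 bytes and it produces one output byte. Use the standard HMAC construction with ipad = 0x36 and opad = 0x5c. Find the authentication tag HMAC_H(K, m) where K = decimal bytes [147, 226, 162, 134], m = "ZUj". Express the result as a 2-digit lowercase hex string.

5f

Key decimal bytes [147, 226, 162, 134] = 93 e2 a2 86 is 4 bytes ≤ B = 6; zero-pad to 6 bytes: K' = 93 e2 a2 86 00 00.
K' ⊕ ipad = a5 d4 94 b0 36 36.  K' ⊕ opad = cf be fe da 5c 5c.
Inner input = (K'⊕ipad) ∥ m = a5 d4 94 b0 36 36 ∥ 5a 55 6a.
Inner hash: sum = 165+212+148+176+54+54+90+85+106 = 1090; mod 256 = 66 → 42.
Outer input = (K'⊕opad) ∥ inner = cf be fe da 5c 5c ∥ 42.
Outer hash (tag): sum = 207+190+254+218+92+92+66 = 1119; mod 256 = 95 → 5f.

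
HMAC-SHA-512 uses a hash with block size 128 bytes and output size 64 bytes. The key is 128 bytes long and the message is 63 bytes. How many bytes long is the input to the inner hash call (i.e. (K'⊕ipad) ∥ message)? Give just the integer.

Key is 128 ≤ 128 bytes, zero-padded: |K'| = 128.
Inner input = (K'⊕ipad) ∥ m → 128 + 63 = 191 bytes.

191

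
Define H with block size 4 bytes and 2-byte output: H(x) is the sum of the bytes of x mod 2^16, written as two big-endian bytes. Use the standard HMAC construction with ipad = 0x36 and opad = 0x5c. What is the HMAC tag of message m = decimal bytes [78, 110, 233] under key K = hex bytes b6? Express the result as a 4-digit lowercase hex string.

02c7

Key hex bytes b6 is 1 byte ≤ B = 4; zero-pad to 4 bytes: K' = b6 00 00 00.
K' ⊕ ipad = 80 36 36 36.  K' ⊕ opad = ea 5c 5c 5c.
Inner input = (K'⊕ipad) ∥ m = 80 36 36 36 ∥ 4e 6e e9.
Inner hash: sum = 128+54+54+54+78+110+233 = 711 → 02 c7.
Outer input = (K'⊕opad) ∥ inner = ea 5c 5c 5c ∥ 02 c7.
Outer hash (tag): sum = 234+92+92+92+2+199 = 711 → 02 c7.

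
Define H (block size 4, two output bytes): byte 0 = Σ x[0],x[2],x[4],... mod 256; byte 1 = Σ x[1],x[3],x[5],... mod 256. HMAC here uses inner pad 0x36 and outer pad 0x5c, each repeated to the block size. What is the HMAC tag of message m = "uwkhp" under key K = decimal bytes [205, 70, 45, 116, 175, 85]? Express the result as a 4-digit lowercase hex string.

76fd

Key decimal bytes [205, 70, 45, 116, 175, 85] = cd 46 2d 74 af 55 is 6 bytes > B = 4, so hash it first: H(key) = a9 0f, then zero-pad to 4 bytes: K' = a9 0f 00 00.
K' ⊕ ipad = 9f 39 36 36.  K' ⊕ opad = f5 53 5c 5c.
Inner input = (K'⊕ipad) ∥ m = 9f 39 36 36 ∥ 75 77 6b 68 70.
Inner hash: even-index sum = 549 mod 256 = 37; odd-index sum = 334 mod 256 = 78 → 25 4e.
Outer input = (K'⊕opad) ∥ inner = f5 53 5c 5c ∥ 25 4e.
Outer hash (tag): even-index sum = 374 mod 256 = 118; odd-index sum = 253 mod 256 = 253 → 76 fd.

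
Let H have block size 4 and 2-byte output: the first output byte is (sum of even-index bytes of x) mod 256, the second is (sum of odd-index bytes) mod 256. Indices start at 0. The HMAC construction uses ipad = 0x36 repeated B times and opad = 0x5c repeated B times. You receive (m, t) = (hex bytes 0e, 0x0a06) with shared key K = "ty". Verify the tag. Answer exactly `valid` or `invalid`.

Key "ty" = 74 79 is 2 bytes ≤ B = 4; zero-pad to 4 bytes: K' = 74 79 00 00.
K' ⊕ ipad = 42 4f 36 36; K' ⊕ opad = 28 25 5c 5c.
Inner hash: even-index sum = 134 mod 256 = 134; odd-index sum = 133 mod 256 = 133 → 86 85.
Outer hash (recomputed tag): even-index sum = 266 mod 256 = 10; odd-index sum = 262 mod 256 = 6 → 0a 06.
Recomputed tag = 0a06; claimed = 0a06 → match.

valid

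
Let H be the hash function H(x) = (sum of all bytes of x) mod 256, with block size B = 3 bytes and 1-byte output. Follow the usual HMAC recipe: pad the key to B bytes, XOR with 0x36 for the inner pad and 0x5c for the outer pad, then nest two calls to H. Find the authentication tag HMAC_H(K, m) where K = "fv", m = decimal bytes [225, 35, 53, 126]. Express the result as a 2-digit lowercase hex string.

Key "fv" = 66 76 is 2 bytes ≤ B = 3; zero-pad to 3 bytes: K' = 66 76 00.
K' ⊕ ipad = 50 40 36.  K' ⊕ opad = 3a 2a 5c.
Inner input = (K'⊕ipad) ∥ m = 50 40 36 ∥ e1 23 35 7e.
Inner hash: sum = 80+64+54+225+35+53+126 = 637; mod 256 = 125 → 7d.
Outer input = (K'⊕opad) ∥ inner = 3a 2a 5c ∥ 7d.
Outer hash (tag): sum = 58+42+92+125 = 317; mod 256 = 61 → 3d.

3d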